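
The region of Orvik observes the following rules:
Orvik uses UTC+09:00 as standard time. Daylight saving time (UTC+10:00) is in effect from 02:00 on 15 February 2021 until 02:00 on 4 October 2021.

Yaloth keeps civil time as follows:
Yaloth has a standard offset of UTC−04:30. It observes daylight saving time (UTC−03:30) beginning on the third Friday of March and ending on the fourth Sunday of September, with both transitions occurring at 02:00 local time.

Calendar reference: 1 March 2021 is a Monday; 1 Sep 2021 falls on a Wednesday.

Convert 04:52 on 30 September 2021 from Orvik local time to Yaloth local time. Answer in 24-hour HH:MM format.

14:22

30 September 2021 falls between 15 February and 4 October, so daylight saving is in effect and Orvik is at UTC+10:00.
04:52 Orvik − 10h = 18:52 UTC (rolling into the previous day, 29 September 2021).
1 March 2021 is a Monday, so the first Friday is March 5 and the third is March 19.
1 September 2021 is a Wednesday, so the first Sunday is September 5 and the fourth is September 26.
At the standard offset (UTC−04:30), 18:52 UTC − 4h30m = 14:22 Yaloth standard time.
The standard-time date in Yaloth, 29 September 2021, is outside the daylight-saving period (19 March – 26 September), so Yaloth is on standard time, UTC−04:30.
18:52 UTC − 4h30m = 14:22 Yaloth.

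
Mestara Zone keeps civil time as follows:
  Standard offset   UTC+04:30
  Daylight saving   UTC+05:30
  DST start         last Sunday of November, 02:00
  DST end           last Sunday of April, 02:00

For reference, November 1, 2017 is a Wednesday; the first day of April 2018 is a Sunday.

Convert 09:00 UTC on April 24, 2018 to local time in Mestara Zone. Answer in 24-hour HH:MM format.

1 November 2017 is a Wednesday, so Sundays fall on 5, 12, 19, 26; the last is November 26.
1 April 2018 is a Sunday, so Sundays fall on 1, 8, 15, 22, 29; the last is April 29.
At the standard offset (UTC+04:30), 09:00 UTC + 4h30m = 13:30 Mestara Zone standard time.
Daylight saving runs 26 November 2017 – 29 April 2018; the standard-time date in Mestara Zone, April 24, 2018, is inside that window, so Mestara Zone is at UTC+05:30.
09:00 UTC + 5h30m = 14:30 local.

14:30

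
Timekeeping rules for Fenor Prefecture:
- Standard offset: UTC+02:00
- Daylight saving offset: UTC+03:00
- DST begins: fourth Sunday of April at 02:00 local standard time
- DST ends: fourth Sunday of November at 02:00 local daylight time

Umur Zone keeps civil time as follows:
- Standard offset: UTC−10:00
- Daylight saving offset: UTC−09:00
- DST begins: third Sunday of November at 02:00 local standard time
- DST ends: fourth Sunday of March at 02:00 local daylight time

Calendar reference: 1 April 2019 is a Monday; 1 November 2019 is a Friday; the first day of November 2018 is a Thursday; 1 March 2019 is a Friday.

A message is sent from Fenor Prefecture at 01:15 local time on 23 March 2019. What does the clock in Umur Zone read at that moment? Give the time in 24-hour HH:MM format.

1 April 2019 is a Monday, so the first Sunday is April 7 and the fourth is April 28.
1 November 2019 is a Friday, so the first Sunday is November 3 and the fourth is November 24.
23 March 2019 is outside the daylight-saving period (28 April – 24 November), so Fenor Prefecture is on standard time, UTC+02:00.
01:15 Fenor Prefecture − 2h = 23:15 UTC (rolling into the previous day, 22 March 2019).
1 November 2018 is a Thursday, so the first Sunday is November 4 and the third is November 18.
1 March 2019 is a Friday, so the first Sunday is March 3 and the fourth is March 24.
At the standard offset (UTC−10:00), 23:15 UTC − 10h = 13:15 Umur Zone standard time.
The standard-time date in Umur Zone, 22 March 2019, falls between 18 November 2018 and 24 March 2019, so daylight saving is in effect and Umur Zone is at UTC−09:00.
23:15 UTC − 9h = 14:15 Umur Zone.

14:15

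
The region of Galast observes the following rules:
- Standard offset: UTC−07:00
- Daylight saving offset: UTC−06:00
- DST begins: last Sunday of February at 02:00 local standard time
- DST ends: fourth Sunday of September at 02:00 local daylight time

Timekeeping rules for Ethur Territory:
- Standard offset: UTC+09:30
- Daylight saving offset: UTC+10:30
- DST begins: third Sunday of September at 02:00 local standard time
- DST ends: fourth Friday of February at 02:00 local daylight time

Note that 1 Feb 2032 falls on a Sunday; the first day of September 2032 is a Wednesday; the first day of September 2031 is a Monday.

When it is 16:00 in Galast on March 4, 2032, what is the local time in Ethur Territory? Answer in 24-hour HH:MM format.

07:30

1 February 2032 is a Sunday, so Sundays fall on 1, 8, 15, 22, 29; the last is February 29.
1 September 2032 is a Wednesday, so the first Sunday is September 5 and the fourth is September 26.
March 4, 2032 falls between 29 February and 26 September, so daylight saving is in effect and Galast is at UTC−06:00.
16:00 Galast + 6h = 22:00 UTC.
1 September 2031 is a Monday, so the first Sunday is September 7 and the third is September 21.
1 February 2032 is a Sunday, so the first Friday is February 6 and the fourth is February 27.
At the standard offset (UTC+09:30), 22:00 UTC + 9h30m = 07:30 Ethur Territory standard time (rolling into the next day, 5 March 2032).
Daylight saving runs 21 September 2031 – 27 February 2032; the standard-time date in Ethur Territory, March 5, 2032, is outside that window, so Ethur Territory is on standard time at UTC+09:30.
22:00 UTC + 9h30m = 07:30 Ethur Territory (rolling into the next day, 5 March 2032).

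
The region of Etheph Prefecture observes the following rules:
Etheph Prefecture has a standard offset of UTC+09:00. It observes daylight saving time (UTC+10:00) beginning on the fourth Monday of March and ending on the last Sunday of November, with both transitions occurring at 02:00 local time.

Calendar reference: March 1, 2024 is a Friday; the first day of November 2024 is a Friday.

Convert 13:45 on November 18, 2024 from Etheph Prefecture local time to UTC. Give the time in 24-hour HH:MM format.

03:45

1 March 2024 is a Friday, so the first Monday is March 4 and the fourth is March 25.
1 November 2024 is a Friday, so Sundays fall on 3, 10, 17, 24; the last is November 24.
November 18, 2024 falls between 25 March and 24 November, so daylight saving is in effect and Etheph Prefecture is at UTC+10:00.
13:45 local − 10h = 03:45 UTC.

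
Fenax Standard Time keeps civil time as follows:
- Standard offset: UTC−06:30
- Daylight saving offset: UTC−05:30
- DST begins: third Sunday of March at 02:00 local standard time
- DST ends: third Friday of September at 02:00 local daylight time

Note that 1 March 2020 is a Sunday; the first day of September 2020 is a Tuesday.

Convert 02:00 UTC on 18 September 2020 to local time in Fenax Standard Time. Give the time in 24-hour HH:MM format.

1 March 2020 is a Sunday, so the first Sunday is March 1 and the third is March 15.
1 September 2020 is a Tuesday, so the first Friday is September 4 and the third is September 18.
At the standard offset (UTC−06:30), 02:00 UTC − 6h30m = 19:30 Fenax Standard Time standard time (rolling into the previous day, 17 September 2020).
The standard-time date in Fenax Standard Time, 17 September 2020, lies within the daylight-saving period (15 March – 18 September), so Fenax Standard Time is on daylight time, UTC−05:30.
02:00 UTC − 5h30m = 20:30 local (rolling into the previous day, 17 September 2020).

20:30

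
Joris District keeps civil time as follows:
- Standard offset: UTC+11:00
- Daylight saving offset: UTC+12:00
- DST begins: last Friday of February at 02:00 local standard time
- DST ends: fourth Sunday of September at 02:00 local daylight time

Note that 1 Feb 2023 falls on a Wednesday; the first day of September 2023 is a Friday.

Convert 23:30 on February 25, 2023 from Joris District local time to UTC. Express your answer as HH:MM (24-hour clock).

11:30

1 February 2023 is a Wednesday, so Fridays fall on 3, 10, 17, 24; the last is February 24.
1 September 2023 is a Friday, so the first Sunday is September 3 and the fourth is September 24.
February 25, 2023 lies within the daylight-saving period (24 February – 24 September), so Joris District is on daylight time, UTC+12:00.
23:30 local − 12h = 11:30 UTC.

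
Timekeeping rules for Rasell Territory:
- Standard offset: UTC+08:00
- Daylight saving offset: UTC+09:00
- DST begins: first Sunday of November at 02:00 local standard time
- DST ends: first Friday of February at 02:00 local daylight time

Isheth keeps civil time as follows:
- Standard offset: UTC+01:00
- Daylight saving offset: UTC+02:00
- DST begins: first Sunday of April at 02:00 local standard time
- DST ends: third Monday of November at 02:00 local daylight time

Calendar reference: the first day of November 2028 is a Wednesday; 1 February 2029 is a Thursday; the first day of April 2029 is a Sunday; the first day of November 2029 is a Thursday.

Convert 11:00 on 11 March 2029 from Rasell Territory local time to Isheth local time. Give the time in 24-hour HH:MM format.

04:00

1 November 2028 is a Wednesday, so the first Sunday is November 5.
1 February 2029 is a Thursday, so the first Friday is February 2.
11 March 2029 is outside the daylight-saving period (5 November 2028 – 2 February 2029), so Rasell Territory is on standard time, UTC+08:00.
11:00 Rasell Territory − 8h = 03:00 UTC.
1 April 2029 is a Sunday, so the first Sunday is April 1.
1 November 2029 is a Thursday, so the first Monday is November 5 and the third is November 19.
At the standard offset (UTC+01:00), 03:00 UTC + 1h = 04:00 Isheth standard time.
The standard-time date in Isheth, 11 March 2029, is outside the daylight-saving period (1 April – 19 November), so Isheth is on standard time, UTC+01:00.
03:00 UTC + 1h = 04:00 Isheth.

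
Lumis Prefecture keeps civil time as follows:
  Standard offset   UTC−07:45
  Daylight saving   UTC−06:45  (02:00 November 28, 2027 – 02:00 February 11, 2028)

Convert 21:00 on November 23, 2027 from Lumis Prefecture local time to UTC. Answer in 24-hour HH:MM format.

04:45

Daylight saving runs 28 November 2027 – 11 February 2028; November 23, 2027 is outside that window, so Lumis Prefecture is on standard time at UTC−07:45.
21:00 local + 7h45m = 04:45 UTC (rolling into the next day, 24 November 2027).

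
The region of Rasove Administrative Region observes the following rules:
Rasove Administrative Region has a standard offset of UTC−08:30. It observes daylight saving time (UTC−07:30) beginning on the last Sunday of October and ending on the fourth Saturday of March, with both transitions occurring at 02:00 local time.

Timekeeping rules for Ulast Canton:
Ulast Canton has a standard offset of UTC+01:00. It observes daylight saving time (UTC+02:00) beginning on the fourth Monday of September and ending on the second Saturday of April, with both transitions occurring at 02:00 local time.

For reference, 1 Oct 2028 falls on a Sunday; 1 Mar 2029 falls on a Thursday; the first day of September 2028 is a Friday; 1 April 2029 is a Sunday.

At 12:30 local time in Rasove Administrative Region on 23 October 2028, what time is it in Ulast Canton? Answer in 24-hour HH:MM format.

23:00

1 October 2028 is a Sunday, so Sundays fall on 1, 8, 15, 22, 29; the last is October 29.
1 March 2029 is a Thursday, so the first Saturday is March 3 and the fourth is March 24.
Daylight saving runs 29 October 2028 – 24 March 2029; 23 October 2028 is outside that window, so Rasove Administrative Region is on standard time at UTC−08:30.
12:30 Rasove Administrative Region + 8h30m = 21:00 UTC.
1 September 2028 is a Friday, so the first Monday is September 4 and the fourth is September 25.
1 April 2029 is a Sunday, so the first Saturday is April 7 and the second is April 14.
At the standard offset (UTC+01:00), 21:00 UTC + 1h = 22:00 Ulast Canton standard time.
The standard-time date in Ulast Canton, 23 October 2028, lies within the daylight-saving period (25 September 2028 – 14 April 2029), so Ulast Canton is on daylight time, UTC+02:00.
21:00 UTC + 2h = 23:00 Ulast Canton.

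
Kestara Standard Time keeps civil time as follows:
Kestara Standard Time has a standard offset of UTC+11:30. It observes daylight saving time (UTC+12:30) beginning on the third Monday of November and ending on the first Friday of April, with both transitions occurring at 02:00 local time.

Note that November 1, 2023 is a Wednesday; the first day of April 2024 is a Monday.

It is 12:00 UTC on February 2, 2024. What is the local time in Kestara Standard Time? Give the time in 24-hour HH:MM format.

00:30

1 November 2023 is a Wednesday, so the first Monday is November 6 and the third is November 20.
1 April 2024 is a Monday, so the first Friday is April 5.
At the standard offset (UTC+11:30), 12:00 UTC + 11h30m = 23:30 Kestara Standard Time standard time.
The standard-time date in Kestara Standard Time, February 2, 2024, lies within the daylight-saving period (20 November 2023 – 5 April 2024), so Kestara Standard Time is on daylight time, UTC+12:30.
12:00 UTC + 12h30m = 00:30 local (rolling into the next day, 3 February 2024).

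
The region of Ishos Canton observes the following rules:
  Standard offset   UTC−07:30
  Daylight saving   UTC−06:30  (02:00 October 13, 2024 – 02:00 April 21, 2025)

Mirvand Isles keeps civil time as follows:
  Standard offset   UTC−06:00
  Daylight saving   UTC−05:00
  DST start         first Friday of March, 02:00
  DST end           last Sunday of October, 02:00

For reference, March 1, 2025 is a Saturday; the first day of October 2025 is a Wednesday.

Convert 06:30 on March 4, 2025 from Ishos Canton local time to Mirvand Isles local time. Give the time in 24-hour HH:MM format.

March 4, 2025 falls between 13 October 2024 and 21 April 2025, so daylight saving is in effect and Ishos Canton is at UTC−06:30.
06:30 Ishos Canton + 6h30m = 13:00 UTC.
1 March 2025 is a Saturday, so the first Friday is March 7.
1 October 2025 is a Wednesday, so Sundays fall on 5, 12, 19, 26; the last is October 26.
At the standard offset (UTC−06:00), 13:00 UTC − 6h = 07:00 Mirvand Isles standard time.
The standard-time date in Mirvand Isles, March 4, 2025, does not fall between 7 March and 26 October, so daylight saving is not in effect and Mirvand Isles is at UTC−06:00.
13:00 UTC − 6h = 07:00 Mirvand Isles.

07:00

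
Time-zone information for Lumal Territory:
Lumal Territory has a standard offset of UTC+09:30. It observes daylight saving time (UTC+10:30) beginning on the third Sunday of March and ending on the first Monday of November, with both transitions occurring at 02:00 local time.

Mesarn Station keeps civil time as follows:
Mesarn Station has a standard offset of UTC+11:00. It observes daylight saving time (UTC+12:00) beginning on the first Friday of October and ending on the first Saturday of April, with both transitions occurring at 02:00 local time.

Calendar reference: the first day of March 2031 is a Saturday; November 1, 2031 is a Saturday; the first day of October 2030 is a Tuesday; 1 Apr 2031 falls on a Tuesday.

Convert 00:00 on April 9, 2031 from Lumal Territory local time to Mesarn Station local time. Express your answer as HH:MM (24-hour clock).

00:30

1 March 2031 is a Saturday, so the first Sunday is March 2 and the third is March 16.
1 November 2031 is a Saturday, so the first Monday is November 3.
April 9, 2031 lies within the daylight-saving period (16 March – 3 November), so Lumal Territory is on daylight time, UTC+10:30.
00:00 Lumal Territory − 10h30m = 13:30 UTC (rolling into the previous day, 8 April 2031).
1 October 2030 is a Tuesday, so the first Friday is October 4.
1 April 2031 is a Tuesday, so the first Saturday is April 5.
At the standard offset (UTC+11:00), 13:30 UTC + 11h = 00:30 Mesarn Station standard time (rolling into the next day, 9 April 2031).
The standard-time date in Mesarn Station, April 9, 2031, does not fall between 4 October 2030 and 5 April 2031, so daylight saving is not in effect and Mesarn Station is at UTC+11:00.
13:30 UTC + 11h = 00:30 Mesarn Station (rolling into the next day, 9 April 2031).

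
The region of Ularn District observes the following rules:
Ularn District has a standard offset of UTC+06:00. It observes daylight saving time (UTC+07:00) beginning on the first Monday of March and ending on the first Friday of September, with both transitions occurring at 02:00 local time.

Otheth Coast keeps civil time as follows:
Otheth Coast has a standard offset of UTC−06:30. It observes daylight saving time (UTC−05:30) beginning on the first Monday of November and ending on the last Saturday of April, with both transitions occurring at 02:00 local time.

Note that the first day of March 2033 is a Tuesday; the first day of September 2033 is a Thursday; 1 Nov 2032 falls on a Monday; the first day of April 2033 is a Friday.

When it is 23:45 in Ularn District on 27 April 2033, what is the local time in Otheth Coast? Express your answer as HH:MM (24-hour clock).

1 March 2033 is a Tuesday, so the first Monday is March 7.
1 September 2033 is a Thursday, so the first Friday is September 2.
Daylight saving runs 7 March – 2 September; 27 April 2033 is inside that window, so Ularn District is at UTC+07:00.
23:45 Ularn District − 7h = 16:45 UTC.
1 November 2032 is a Monday, so the first Monday is November 1.
1 April 2033 is a Friday, so Saturdays fall on 2, 9, 16, 23, 30; the last is April 30.
At the standard offset (UTC−06:30), 16:45 UTC − 6h30m = 10:15 Otheth Coast standard time.
Daylight saving runs 1 November 2032 – 30 April 2033; the standard-time date in Otheth Coast, 27 April 2033, is inside that window, so Otheth Coast is at UTC−05:30.
16:45 UTC − 5h30m = 11:15 Otheth Coast.

11:15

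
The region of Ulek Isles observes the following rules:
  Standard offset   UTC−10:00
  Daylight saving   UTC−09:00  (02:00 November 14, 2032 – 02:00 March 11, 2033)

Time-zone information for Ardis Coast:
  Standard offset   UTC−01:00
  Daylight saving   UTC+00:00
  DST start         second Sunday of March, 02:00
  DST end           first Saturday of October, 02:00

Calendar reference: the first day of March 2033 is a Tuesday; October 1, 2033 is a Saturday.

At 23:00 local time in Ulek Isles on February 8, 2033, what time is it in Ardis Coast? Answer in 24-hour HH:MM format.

February 8, 2033 lies within the daylight-saving period (14 November 2032 – 11 March 2033), so Ulek Isles is on daylight time, UTC−09:00.
23:00 Ulek Isles + 9h = 08:00 UTC (rolling into the next day, 9 February 2033).
1 March 2033 is a Tuesday, so the first Sunday is March 6 and the second is March 13.
1 October 2033 is a Saturday, so the first Saturday is October 1.
At the standard offset (UTC−01:00), 08:00 UTC − 1h = 07:00 Ardis Coast standard time.
Daylight saving runs 13 March – 1 October; the standard-time date in Ardis Coast, February 9, 2033, is outside that window, so Ardis Coast is on standard time at UTC−01:00.
08:00 UTC − 1h = 07:00 Ardis Coast.

07:00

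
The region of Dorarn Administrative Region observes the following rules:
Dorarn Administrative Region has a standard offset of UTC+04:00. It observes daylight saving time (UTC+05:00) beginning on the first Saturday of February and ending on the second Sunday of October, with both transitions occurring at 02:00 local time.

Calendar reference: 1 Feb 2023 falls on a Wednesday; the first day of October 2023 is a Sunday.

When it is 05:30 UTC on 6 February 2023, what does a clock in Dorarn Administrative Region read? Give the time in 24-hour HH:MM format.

1 February 2023 is a Wednesday, so the first Saturday is February 4.
1 October 2023 is a Sunday, so the first Sunday is October 1 and the second is October 8.
At the standard offset (UTC+04:00), 05:30 UTC + 4h = 09:30 Dorarn Administrative Region standard time.
The standard-time date in Dorarn Administrative Region, 6 February 2023, falls between 4 February and 8 October, so daylight saving is in effect and Dorarn Administrative Region is at UTC+05:00.
05:30 UTC + 5h = 10:30 local.

10:30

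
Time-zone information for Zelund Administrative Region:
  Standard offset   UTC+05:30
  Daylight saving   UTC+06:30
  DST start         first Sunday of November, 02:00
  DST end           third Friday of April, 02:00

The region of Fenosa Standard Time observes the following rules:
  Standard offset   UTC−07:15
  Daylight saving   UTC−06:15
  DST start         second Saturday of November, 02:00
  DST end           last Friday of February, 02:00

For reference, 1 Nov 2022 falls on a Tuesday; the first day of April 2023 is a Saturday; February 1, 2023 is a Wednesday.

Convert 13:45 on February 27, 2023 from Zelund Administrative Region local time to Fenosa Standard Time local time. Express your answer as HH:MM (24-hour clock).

00:00

1 November 2022 is a Tuesday, so the first Sunday is November 6.
1 April 2023 is a Saturday, so the first Friday is April 7 and the third is April 21.
Daylight saving runs 6 November 2022 – 21 April 2023; February 27, 2023 is inside that window, so Zelund Administrative Region is at UTC+06:30.
13:45 Zelund Administrative Region − 6h30m = 07:15 UTC.
1 November 2022 is a Tuesday, so the first Saturday is November 5 and the second is November 12.
1 February 2023 is a Wednesday, so Fridays fall on 3, 10, 17, 24; the last is February 24.
At the standard offset (UTC−07:15), 07:15 UTC − 7h15m = 00:00 Fenosa Standard Time standard time.
The standard-time date in Fenosa Standard Time, February 27, 2023, is outside the daylight-saving period (12 November 2022 – 24 February 2023), so Fenosa Standard Time is on standard time, UTC−07:15.
07:15 UTC − 7h15m = 00:00 Fenosa Standard Time.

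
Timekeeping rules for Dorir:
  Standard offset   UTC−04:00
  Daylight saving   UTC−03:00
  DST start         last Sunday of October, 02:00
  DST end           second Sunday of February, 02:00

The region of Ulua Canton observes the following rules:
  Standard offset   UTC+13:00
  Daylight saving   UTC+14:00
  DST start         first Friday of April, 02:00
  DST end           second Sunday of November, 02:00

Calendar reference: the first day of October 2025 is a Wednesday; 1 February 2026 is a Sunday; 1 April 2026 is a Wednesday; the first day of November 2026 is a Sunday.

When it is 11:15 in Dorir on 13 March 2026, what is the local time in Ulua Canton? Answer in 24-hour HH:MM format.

1 October 2025 is a Wednesday, so Sundays fall on 5, 12, 19, 26; the last is October 26.
1 February 2026 is a Sunday, so the first Sunday is February 1 and the second is February 8.
Daylight saving runs 26 October 2025 – 8 February 2026; 13 March 2026 is outside that window, so Dorir is on standard time at UTC−04:00.
11:15 Dorir + 4h = 15:15 UTC.
1 April 2026 is a Wednesday, so the first Friday is April 3.
1 November 2026 is a Sunday, so the first Sunday is November 1 and the second is November 8.
At the standard offset (UTC+13:00), 15:15 UTC + 13h = 04:15 Ulua Canton standard time (rolling into the next day, 14 March 2026).
The standard-time date in Ulua Canton, 14 March 2026, is outside the daylight-saving period (3 April – 8 November), so Ulua Canton is on standard time, UTC+13:00.
15:15 UTC + 13h = 04:15 Ulua Canton (rolling into the next day, 14 March 2026).

04:15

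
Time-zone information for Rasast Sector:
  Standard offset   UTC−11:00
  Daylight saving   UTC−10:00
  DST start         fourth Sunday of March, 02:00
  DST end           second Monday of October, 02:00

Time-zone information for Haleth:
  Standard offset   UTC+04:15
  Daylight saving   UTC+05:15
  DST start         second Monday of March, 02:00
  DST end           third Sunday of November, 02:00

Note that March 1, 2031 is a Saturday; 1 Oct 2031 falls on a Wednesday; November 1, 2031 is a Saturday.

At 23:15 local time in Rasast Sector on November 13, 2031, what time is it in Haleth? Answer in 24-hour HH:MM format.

15:30

1 March 2031 is a Saturday, so the first Sunday is March 2 and the fourth is March 23.
1 October 2031 is a Wednesday, so the first Monday is October 6 and the second is October 13.
November 13, 2031 is outside the daylight-saving period (23 March – 13 October), so Rasast Sector is on standard time, UTC−11:00.
23:15 Rasast Sector + 11h = 10:15 UTC (rolling into the next day, 14 November 2031).
1 March 2031 is a Saturday, so the first Monday is March 3 and the second is March 10.
1 November 2031 is a Saturday, so the first Sunday is November 2 and the third is November 16.
At the standard offset (UTC+04:15), 10:15 UTC + 4h15m = 14:30 Haleth standard time.
The standard-time date in Haleth, November 14, 2031, falls between 10 March and 16 November, so daylight saving is in effect and Haleth is at UTC+05:15.
10:15 UTC + 5h15m = 15:30 Haleth.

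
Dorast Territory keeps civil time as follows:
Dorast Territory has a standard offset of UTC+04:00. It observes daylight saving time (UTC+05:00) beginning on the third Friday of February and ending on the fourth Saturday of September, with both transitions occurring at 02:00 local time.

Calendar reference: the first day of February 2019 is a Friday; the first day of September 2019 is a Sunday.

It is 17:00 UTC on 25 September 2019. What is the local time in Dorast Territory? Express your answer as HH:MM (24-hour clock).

22:00

1 February 2019 is a Friday, so the first Friday is February 1 and the third is February 15.
1 September 2019 is a Sunday, so the first Saturday is September 7 and the fourth is September 28.
At the standard offset (UTC+04:00), 17:00 UTC + 4h = 21:00 Dorast Territory standard time.
Daylight saving runs 15 February – 28 September; the standard-time date in Dorast Territory, 25 September 2019, is inside that window, so Dorast Territory is at UTC+05:00.
17:00 UTC + 5h = 22:00 local.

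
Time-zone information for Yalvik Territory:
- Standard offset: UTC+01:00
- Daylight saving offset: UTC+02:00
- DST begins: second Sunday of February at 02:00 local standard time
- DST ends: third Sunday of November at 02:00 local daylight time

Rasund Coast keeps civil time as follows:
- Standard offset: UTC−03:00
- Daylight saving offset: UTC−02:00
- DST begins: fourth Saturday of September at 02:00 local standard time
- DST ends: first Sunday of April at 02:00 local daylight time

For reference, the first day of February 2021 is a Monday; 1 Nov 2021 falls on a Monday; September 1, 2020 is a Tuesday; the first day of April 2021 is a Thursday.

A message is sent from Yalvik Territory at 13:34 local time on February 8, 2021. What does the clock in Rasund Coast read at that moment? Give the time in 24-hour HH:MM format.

1 February 2021 is a Monday, so the first Sunday is February 7 and the second is February 14.
1 November 2021 is a Monday, so the first Sunday is November 7 and the third is November 21.
Daylight saving runs 14 February – 21 November; February 8, 2021 is outside that window, so Yalvik Territory is on standard time at UTC+01:00.
13:34 Yalvik Territory − 1h = 12:34 UTC.
1 September 2020 is a Tuesday, so the first Saturday is September 5 and the fourth is September 26.
1 April 2021 is a Thursday, so the first Sunday is April 4.
At the standard offset (UTC−03:00), 12:34 UTC − 3h = 09:34 Rasund Coast standard time.
The standard-time date in Rasund Coast, February 8, 2021, falls between 26 September 2020 and 4 April 2021, so daylight saving is in effect and Rasund Coast is at UTC−02:00.
12:34 UTC − 2h = 10:34 Rasund Coast.

10:34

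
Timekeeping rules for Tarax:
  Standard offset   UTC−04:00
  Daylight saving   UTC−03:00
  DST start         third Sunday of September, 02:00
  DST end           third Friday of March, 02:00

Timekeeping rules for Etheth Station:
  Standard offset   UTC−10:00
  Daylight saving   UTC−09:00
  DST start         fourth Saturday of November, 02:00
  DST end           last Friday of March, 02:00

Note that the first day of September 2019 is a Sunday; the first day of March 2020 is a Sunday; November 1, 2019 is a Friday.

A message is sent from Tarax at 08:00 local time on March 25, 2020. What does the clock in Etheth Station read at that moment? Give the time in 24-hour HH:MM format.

1 September 2019 is a Sunday, so the first Sunday is September 1 and the third is September 15.
1 March 2020 is a Sunday, so the first Friday is March 6 and the third is March 20.
March 25, 2020 does not fall between 15 September 2019 and 20 March 2020, so daylight saving is not in effect and Tarax is at UTC−04:00.
08:00 Tarax + 4h = 12:00 UTC.
1 November 2019 is a Friday, so the first Saturday is November 2 and the fourth is November 23.
1 March 2020 is a Sunday, so Fridays fall on 6, 13, 20, 27; the last is March 27.
At the standard offset (UTC−10:00), 12:00 UTC − 10h = 02:00 Etheth Station standard time.
The standard-time date in Etheth Station, March 25, 2020, lies within the daylight-saving period (23 November 2019 – 27 March 2020), so Etheth Station is on daylight time, UTC−09:00.
12:00 UTC − 9h = 03:00 Etheth Station.

03:00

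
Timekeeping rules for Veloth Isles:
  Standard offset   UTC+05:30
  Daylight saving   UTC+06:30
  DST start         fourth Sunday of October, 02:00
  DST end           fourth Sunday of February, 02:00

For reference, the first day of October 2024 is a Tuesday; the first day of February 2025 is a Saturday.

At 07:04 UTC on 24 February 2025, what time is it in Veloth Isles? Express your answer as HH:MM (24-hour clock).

12:34

1 October 2024 is a Tuesday, so the first Sunday is October 6 and the fourth is October 27.
1 February 2025 is a Saturday, so the first Sunday is February 2 and the fourth is February 23.
At the standard offset (UTC+05:30), 07:04 UTC + 5h30m = 12:34 Veloth Isles standard time.
The standard-time date in Veloth Isles, 24 February 2025, is outside the daylight-saving period (27 October 2024 – 23 February 2025), so Veloth Isles is on standard time, UTC+05:30.
07:04 UTC + 5h30m = 12:34 local.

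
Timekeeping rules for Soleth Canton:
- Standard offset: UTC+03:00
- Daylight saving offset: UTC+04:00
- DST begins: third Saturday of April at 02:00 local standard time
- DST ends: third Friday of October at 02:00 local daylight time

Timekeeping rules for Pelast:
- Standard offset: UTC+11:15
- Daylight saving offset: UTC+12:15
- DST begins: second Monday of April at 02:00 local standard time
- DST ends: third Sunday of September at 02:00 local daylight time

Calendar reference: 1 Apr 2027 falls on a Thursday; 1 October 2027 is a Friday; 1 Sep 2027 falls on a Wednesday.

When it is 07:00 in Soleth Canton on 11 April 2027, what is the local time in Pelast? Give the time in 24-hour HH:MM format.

15:15

1 April 2027 is a Thursday, so the first Saturday is April 3 and the third is April 17.
1 October 2027 is a Friday, so the first Friday is October 1 and the third is October 15.
11 April 2027 is outside the daylight-saving period (17 April – 15 October), so Soleth Canton is on standard time, UTC+03:00.
07:00 Soleth Canton − 3h = 04:00 UTC.
1 April 2027 is a Thursday, so the first Monday is April 5 and the second is April 12.
1 September 2027 is a Wednesday, so the first Sunday is September 5 and the third is September 19.
At the standard offset (UTC+11:15), 04:00 UTC + 11h15m = 15:15 Pelast standard time.
The standard-time date in Pelast, 11 April 2027, is outside the daylight-saving period (12 April – 19 September), so Pelast is on standard time, UTC+11:15.
04:00 UTC + 11h15m = 15:15 Pelast.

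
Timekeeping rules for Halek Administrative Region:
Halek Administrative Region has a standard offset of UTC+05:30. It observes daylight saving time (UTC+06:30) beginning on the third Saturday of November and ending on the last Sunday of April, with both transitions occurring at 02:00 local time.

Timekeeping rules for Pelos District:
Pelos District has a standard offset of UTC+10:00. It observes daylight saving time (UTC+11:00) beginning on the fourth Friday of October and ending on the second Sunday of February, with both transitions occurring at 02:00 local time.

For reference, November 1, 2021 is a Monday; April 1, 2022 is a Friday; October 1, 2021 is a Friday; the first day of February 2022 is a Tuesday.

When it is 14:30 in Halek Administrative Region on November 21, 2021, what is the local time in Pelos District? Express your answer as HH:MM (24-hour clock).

19:00

1 November 2021 is a Monday, so the first Saturday is November 6 and the third is November 20.
1 April 2022 is a Friday, so Sundays fall on 3, 10, 17, 24; the last is April 24.
Daylight saving runs 20 November 2021 – 24 April 2022; November 21, 2021 is inside that window, so Halek Administrative Region is at UTC+06:30.
14:30 Halek Administrative Region − 6h30m = 08:00 UTC.
1 October 2021 is a Friday, so the first Friday is October 1 and the fourth is October 22.
1 February 2022 is a Tuesday, so the first Sunday is February 6 and the second is February 13.
At the standard offset (UTC+10:00), 08:00 UTC + 10h = 18:00 Pelos District standard time.
The standard-time date in Pelos District, November 21, 2021, falls between 22 October 2021 and 13 February 2022, so daylight saving is in effect and Pelos District is at UTC+11:00.
08:00 UTC + 11h = 19:00 Pelos District.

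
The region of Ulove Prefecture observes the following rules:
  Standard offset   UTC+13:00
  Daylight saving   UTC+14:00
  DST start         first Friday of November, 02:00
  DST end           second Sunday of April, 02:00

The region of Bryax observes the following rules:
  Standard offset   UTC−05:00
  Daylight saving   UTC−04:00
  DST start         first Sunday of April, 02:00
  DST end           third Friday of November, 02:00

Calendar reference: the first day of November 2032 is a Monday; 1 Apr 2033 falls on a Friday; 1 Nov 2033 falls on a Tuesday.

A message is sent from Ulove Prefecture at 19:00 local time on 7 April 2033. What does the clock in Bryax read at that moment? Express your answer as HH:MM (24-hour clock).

1 November 2032 is a Monday, so the first Friday is November 5.
1 April 2033 is a Friday, so the first Sunday is April 3 and the second is April 10.
7 April 2033 falls between 5 November 2032 and 10 April 2033, so daylight saving is in effect and Ulove Prefecture is at UTC+14:00.
19:00 Ulove Prefecture − 14h = 05:00 UTC.
1 April 2033 is a Friday, so the first Sunday is April 3.
1 November 2033 is a Tuesday, so the first Friday is November 4 and the third is November 18.
At the standard offset (UTC−05:00), 05:00 UTC − 5h = 00:00 Bryax standard time.
The standard-time date in Bryax, 7 April 2033, falls between 3 April and 18 November, so daylight saving is in effect and Bryax is at UTC−04:00.
05:00 UTC − 4h = 01:00 Bryax.

01:00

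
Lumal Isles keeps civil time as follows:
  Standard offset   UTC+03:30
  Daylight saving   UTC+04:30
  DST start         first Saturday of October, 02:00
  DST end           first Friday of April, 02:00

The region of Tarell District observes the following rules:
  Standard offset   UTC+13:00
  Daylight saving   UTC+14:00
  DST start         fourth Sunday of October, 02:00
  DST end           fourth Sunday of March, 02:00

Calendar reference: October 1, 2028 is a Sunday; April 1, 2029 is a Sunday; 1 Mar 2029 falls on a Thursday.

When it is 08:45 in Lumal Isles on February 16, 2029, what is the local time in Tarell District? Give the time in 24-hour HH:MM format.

1 October 2028 is a Sunday, so the first Saturday is October 7.
1 April 2029 is a Sunday, so the first Friday is April 6.
February 16, 2029 lies within the daylight-saving period (7 October 2028 – 6 April 2029), so Lumal Isles is on daylight time, UTC+04:30.
08:45 Lumal Isles − 4h30m = 04:15 UTC.
1 October 2028 is a Sunday, so the first Sunday is October 1 and the fourth is October 22.
1 March 2029 is a Thursday, so the first Sunday is March 4 and the fourth is March 25.
At the standard offset (UTC+13:00), 04:15 UTC + 13h = 17:15 Tarell District standard time.
The standard-time date in Tarell District, February 16, 2029, lies within the daylight-saving period (22 October 2028 – 25 March 2029), so Tarell District is on daylight time, UTC+14:00.
04:15 UTC + 14h = 18:15 Tarell District.

18:15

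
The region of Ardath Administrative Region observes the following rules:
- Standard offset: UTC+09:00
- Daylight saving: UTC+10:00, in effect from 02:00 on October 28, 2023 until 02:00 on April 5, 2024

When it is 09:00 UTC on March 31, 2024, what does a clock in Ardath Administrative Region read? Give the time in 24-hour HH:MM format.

At the standard offset (UTC+09:00), 09:00 UTC + 9h = 18:00 Ardath Administrative Region standard time.
The standard-time date in Ardath Administrative Region, March 31, 2024, falls between 28 October 2023 and 5 April 2024, so daylight saving is in effect and Ardath Administrative Region is at UTC+10:00.
09:00 UTC + 10h = 19:00 local.

19:00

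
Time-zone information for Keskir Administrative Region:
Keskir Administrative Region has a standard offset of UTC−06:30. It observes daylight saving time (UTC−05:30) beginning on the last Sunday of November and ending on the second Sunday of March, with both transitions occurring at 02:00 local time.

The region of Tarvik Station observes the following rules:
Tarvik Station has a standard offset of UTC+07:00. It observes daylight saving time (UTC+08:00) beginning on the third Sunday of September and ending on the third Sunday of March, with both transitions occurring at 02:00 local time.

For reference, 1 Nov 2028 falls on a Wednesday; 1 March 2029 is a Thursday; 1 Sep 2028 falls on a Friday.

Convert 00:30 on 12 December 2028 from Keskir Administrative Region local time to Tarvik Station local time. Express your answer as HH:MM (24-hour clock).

1 November 2028 is a Wednesday, so Sundays fall on 5, 12, 19, 26; the last is November 26.
1 March 2029 is a Thursday, so the first Sunday is March 4 and the second is March 11.
12 December 2028 falls between 26 November 2028 and 11 March 2029, so daylight saving is in effect and Keskir Administrative Region is at UTC−05:30.
00:30 Keskir Administrative Region + 5h30m = 06:00 UTC.
1 September 2028 is a Friday, so the first Sunday is September 3 and the third is September 17.
1 March 2029 is a Thursday, so the first Sunday is March 4 and the third is March 18.
At the standard offset (UTC+07:00), 06:00 UTC + 7h = 13:00 Tarvik Station standard time.
Daylight saving runs 17 September 2028 – 18 March 2029; the standard-time date in Tarvik Station, 12 December 2028, is inside that window, so Tarvik Station is at UTC+08:00.
06:00 UTC + 8h = 14:00 Tarvik Station.

14:00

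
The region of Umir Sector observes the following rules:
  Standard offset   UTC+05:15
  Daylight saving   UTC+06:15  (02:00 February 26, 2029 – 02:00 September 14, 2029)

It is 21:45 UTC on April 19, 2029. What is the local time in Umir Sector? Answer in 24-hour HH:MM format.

At the standard offset (UTC+05:15), 21:45 UTC + 5h15m = 03:00 Umir Sector standard time (rolling into the next day, 20 April 2029).
Daylight saving runs 26 February – 14 September; the standard-time date in Umir Sector, April 20, 2029, is inside that window, so Umir Sector is at UTC+06:15.
21:45 UTC + 6h15m = 04:00 local (rolling into the next day, 20 April 2029).

04:00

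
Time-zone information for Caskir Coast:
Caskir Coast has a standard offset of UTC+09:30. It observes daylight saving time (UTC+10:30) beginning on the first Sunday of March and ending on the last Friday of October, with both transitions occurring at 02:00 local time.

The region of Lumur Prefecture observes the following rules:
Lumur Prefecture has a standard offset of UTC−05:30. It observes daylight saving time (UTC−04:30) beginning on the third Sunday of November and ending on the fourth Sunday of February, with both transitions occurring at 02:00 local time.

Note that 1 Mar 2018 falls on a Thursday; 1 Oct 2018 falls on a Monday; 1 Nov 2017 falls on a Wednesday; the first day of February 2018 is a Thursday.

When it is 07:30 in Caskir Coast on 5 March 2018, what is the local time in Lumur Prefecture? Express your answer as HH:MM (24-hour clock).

15:30

1 March 2018 is a Thursday, so the first Sunday is March 4.
1 October 2018 is a Monday, so Fridays fall on 5, 12, 19, 26; the last is October 26.
Daylight saving runs 4 March – 26 October; 5 March 2018 is inside that window, so Caskir Coast is at UTC+10:30.
07:30 Caskir Coast − 10h30m = 21:00 UTC (rolling into the previous day, 4 March 2018).
1 November 2017 is a Wednesday, so the first Sunday is November 5 and the third is November 19.
1 February 2018 is a Thursday, so the first Sunday is February 4 and the fourth is February 25.
At the standard offset (UTC−05:30), 21:00 UTC − 5h30m = 15:30 Lumur Prefecture standard time.
The standard-time date in Lumur Prefecture, 4 March 2018, is outside the daylight-saving period (19 November 2017 – 25 February 2018), so Lumur Prefecture is on standard time, UTC−05:30.
21:00 UTC − 5h30m = 15:30 Lumur Prefecture.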